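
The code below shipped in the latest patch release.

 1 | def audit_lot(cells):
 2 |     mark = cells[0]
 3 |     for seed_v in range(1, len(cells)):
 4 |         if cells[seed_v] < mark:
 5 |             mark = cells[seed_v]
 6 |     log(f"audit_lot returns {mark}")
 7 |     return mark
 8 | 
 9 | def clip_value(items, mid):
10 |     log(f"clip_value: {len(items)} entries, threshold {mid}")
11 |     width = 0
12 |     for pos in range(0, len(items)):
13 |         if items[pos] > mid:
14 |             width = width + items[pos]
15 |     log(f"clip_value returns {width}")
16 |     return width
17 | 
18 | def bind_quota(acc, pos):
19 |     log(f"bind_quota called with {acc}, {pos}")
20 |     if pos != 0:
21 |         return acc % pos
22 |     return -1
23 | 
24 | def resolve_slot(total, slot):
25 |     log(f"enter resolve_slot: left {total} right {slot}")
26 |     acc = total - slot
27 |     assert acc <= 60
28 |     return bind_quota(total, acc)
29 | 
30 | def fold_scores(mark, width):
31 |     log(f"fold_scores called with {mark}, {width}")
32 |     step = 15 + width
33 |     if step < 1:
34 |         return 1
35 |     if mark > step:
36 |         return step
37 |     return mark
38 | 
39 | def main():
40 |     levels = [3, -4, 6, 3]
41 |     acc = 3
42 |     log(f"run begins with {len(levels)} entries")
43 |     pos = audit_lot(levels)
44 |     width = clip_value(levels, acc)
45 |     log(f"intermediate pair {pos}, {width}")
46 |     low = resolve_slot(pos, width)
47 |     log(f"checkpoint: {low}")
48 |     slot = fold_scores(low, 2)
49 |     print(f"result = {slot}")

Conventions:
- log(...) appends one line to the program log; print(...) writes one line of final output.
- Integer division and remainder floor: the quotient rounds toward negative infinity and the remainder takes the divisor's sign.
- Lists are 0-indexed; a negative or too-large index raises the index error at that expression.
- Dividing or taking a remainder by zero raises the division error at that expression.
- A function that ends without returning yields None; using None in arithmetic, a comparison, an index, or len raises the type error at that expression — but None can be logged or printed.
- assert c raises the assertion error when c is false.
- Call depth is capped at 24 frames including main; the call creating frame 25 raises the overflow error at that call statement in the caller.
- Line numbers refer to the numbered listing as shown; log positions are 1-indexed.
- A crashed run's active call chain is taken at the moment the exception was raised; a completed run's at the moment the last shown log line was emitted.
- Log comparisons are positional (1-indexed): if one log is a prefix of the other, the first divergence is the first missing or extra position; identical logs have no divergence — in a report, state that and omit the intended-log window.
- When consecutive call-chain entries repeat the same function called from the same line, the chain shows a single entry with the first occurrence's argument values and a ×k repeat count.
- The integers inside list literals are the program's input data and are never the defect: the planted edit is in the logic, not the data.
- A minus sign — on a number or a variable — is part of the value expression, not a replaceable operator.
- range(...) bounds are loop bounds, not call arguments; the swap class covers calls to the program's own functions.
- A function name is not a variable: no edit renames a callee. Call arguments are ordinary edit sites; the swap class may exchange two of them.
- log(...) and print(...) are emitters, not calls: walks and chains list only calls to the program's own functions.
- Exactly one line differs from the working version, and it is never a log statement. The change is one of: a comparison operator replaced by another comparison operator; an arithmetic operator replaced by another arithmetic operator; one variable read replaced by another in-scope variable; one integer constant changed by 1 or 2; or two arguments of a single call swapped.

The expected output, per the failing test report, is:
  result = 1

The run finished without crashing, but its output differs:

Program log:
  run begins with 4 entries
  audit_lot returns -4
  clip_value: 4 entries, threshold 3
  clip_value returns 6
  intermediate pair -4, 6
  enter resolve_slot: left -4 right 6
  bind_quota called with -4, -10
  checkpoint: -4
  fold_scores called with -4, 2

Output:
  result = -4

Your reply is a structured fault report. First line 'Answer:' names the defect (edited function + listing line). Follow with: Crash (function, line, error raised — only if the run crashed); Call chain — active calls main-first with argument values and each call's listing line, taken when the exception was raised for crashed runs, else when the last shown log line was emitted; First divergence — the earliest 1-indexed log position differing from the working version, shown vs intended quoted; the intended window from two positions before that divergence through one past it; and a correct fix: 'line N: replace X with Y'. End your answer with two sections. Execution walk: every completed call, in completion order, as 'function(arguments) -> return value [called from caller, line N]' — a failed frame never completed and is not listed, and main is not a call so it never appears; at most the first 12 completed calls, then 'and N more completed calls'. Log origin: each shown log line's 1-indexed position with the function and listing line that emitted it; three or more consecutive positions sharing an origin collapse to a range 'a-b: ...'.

Answer: the defect is in fold_scores at line 33.
Key observation: No log line changed; the fault shows up purely in the output.
Call chain: main -> fold_scores(-4, 2) (called at line 48).
First divergence: none (the log streams are identical).
Execution walk:
  audit_lot([3, -4, 6, 3]) -> -4  [called from main, line 43]
  clip_value([3, -4, 6, 3], 3) -> 6  [called from main, line 44]
  bind_quota(-4, -10) -> -4  [called from resolve_slot, line 28]
  resolve_slot(-4, 6) -> -4  [called from main, line 46]
  fold_scores(-4, 2) -> -4  [called from main, line 48]
Origin of each log line:
  1: from main, line 42
  2: from audit_lot, line 6
  3: from clip_value, line 10
  4: from clip_value, line 15
  5: from main, line 45
  6: from resolve_slot, line 25
  7: from bind_quota, line 19
  8: from main, line 47
  9: from fold_scores, line 31
A correct fix: line 33: replace `step` with `mark`.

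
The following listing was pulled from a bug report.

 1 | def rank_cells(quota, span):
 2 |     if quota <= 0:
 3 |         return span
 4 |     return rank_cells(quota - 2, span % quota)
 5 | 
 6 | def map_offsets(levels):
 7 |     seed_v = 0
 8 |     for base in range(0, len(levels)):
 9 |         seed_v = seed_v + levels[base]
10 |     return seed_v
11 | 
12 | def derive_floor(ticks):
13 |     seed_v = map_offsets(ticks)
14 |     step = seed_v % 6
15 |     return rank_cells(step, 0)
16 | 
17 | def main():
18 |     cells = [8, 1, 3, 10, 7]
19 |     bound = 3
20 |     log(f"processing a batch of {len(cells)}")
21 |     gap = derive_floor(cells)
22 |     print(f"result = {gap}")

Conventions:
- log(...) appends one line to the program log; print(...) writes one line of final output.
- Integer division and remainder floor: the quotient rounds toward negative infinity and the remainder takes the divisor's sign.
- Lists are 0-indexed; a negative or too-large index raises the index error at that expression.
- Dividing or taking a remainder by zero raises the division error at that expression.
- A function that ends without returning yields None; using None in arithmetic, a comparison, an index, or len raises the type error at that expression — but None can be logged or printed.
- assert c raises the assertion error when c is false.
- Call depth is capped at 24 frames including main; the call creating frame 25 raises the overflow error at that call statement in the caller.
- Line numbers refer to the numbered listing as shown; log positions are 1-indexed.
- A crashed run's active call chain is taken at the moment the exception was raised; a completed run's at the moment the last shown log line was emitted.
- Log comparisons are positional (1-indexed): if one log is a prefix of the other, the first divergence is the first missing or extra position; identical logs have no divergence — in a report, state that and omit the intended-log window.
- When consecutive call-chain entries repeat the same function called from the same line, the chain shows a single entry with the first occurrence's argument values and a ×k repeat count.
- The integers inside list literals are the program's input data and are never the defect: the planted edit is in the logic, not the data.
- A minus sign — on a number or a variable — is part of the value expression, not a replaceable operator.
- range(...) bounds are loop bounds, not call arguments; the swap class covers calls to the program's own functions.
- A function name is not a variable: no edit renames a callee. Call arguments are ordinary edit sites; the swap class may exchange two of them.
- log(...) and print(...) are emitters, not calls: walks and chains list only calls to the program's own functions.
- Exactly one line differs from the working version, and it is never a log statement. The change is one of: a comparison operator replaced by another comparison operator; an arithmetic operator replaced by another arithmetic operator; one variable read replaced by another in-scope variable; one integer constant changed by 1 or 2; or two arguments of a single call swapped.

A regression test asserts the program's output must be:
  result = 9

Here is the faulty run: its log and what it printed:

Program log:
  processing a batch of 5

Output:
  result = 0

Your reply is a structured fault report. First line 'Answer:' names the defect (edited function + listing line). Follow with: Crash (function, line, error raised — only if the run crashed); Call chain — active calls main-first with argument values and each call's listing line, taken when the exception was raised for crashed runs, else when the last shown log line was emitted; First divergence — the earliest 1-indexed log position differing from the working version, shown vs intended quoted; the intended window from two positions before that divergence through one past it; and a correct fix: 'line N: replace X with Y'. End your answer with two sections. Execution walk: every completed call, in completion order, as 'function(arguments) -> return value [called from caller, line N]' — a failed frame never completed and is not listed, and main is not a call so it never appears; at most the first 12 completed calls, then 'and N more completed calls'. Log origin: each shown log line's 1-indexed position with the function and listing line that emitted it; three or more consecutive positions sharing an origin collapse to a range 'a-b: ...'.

Answer: the defect is in rank_cells at line 4.
Key observation: Nothing in the log betrays the bug — only the output does.
Call chain: main.
First divergence: none (the log streams are identical).
Execution walk:
  map_offsets([8, 1, 3, 10, 7]) -> 29  [called from derive_floor, line 13]
  rank_cells(-1, 0) -> 0  [called from rank_cells, line 4]
  rank_cells(1, 0) -> 0  [called from rank_cells, line 4]
  rank_cells(3, 0) -> 0  [called from rank_cells, line 4]
  rank_cells(5, 0) -> 0  [called from derive_floor, line 15]
  derive_floor([8, 1, 3, 10, 7]) -> 0  [called from main, line 21]
Log origin:
  1: emitted by main (line 20)
A correct fix: line 4: replace `%` with `+`.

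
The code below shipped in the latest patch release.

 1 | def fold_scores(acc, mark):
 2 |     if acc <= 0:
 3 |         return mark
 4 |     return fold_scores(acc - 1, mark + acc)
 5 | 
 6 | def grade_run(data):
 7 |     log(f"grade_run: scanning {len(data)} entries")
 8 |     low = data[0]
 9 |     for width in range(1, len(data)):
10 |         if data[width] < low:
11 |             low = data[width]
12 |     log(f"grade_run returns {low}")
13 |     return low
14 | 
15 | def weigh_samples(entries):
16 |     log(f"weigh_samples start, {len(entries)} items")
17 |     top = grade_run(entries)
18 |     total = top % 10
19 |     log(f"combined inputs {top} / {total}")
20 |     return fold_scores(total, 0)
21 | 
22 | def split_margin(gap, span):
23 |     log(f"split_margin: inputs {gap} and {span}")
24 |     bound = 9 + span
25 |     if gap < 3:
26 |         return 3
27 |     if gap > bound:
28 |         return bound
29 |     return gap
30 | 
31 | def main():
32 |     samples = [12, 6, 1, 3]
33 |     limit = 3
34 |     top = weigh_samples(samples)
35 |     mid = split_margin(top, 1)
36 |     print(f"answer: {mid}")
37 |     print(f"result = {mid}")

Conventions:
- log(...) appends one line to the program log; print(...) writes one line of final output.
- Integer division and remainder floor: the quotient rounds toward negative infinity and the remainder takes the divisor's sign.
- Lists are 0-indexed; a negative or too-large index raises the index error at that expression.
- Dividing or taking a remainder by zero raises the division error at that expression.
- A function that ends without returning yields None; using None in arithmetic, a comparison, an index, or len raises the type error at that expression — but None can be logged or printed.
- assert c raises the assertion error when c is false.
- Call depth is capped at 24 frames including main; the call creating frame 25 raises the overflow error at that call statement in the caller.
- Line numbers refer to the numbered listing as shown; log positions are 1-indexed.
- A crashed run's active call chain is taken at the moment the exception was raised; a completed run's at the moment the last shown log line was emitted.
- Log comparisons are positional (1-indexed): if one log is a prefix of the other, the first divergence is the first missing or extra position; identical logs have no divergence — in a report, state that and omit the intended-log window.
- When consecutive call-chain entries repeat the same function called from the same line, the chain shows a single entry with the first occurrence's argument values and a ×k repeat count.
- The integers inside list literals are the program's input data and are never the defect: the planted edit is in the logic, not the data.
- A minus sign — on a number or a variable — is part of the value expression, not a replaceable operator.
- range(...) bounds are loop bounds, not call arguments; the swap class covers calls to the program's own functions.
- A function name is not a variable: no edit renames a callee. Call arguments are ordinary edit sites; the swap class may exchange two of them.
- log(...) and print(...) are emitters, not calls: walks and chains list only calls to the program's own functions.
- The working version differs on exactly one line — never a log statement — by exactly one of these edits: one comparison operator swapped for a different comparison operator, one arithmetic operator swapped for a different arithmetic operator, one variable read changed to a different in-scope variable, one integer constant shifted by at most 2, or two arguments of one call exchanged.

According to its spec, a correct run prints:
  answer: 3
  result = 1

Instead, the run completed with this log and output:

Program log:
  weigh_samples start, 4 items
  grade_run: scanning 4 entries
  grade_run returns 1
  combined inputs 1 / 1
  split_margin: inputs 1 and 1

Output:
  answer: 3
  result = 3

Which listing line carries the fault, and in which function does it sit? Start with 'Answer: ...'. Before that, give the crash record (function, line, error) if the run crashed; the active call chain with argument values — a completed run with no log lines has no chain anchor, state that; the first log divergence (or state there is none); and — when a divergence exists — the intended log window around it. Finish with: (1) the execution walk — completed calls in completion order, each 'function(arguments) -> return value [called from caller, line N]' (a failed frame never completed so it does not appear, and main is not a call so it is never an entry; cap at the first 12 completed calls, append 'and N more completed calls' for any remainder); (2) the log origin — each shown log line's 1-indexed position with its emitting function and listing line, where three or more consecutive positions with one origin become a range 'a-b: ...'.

Answer: the defect is in main at line 37.
The tell: Every logged value matches the working version; the printed result is what differs.
Call chain: main -> split_margin(1, 1) (called at line 35).
First divergence: none (the log streams are identical).
Execution walk:
  grade_run([12, 6, 1, 3]) -> 1  [called from weigh_samples, line 17]
  fold_scores(0, 1) -> 1  [called from fold_scores, line 4]
  fold_scores(1, 0) -> 1  [called from weigh_samples, line 20]
  weigh_samples([12, 6, 1, 3]) -> 1  [called from main, line 34]
  split_margin(1, 1) -> 3  [called from main, line 35]
Log line origins:
  1: from weigh_samples, line 16
  2: from grade_run, line 7
  3: from grade_run, line 12
  4: from weigh_samples, line 19
  5: from split_margin, line 23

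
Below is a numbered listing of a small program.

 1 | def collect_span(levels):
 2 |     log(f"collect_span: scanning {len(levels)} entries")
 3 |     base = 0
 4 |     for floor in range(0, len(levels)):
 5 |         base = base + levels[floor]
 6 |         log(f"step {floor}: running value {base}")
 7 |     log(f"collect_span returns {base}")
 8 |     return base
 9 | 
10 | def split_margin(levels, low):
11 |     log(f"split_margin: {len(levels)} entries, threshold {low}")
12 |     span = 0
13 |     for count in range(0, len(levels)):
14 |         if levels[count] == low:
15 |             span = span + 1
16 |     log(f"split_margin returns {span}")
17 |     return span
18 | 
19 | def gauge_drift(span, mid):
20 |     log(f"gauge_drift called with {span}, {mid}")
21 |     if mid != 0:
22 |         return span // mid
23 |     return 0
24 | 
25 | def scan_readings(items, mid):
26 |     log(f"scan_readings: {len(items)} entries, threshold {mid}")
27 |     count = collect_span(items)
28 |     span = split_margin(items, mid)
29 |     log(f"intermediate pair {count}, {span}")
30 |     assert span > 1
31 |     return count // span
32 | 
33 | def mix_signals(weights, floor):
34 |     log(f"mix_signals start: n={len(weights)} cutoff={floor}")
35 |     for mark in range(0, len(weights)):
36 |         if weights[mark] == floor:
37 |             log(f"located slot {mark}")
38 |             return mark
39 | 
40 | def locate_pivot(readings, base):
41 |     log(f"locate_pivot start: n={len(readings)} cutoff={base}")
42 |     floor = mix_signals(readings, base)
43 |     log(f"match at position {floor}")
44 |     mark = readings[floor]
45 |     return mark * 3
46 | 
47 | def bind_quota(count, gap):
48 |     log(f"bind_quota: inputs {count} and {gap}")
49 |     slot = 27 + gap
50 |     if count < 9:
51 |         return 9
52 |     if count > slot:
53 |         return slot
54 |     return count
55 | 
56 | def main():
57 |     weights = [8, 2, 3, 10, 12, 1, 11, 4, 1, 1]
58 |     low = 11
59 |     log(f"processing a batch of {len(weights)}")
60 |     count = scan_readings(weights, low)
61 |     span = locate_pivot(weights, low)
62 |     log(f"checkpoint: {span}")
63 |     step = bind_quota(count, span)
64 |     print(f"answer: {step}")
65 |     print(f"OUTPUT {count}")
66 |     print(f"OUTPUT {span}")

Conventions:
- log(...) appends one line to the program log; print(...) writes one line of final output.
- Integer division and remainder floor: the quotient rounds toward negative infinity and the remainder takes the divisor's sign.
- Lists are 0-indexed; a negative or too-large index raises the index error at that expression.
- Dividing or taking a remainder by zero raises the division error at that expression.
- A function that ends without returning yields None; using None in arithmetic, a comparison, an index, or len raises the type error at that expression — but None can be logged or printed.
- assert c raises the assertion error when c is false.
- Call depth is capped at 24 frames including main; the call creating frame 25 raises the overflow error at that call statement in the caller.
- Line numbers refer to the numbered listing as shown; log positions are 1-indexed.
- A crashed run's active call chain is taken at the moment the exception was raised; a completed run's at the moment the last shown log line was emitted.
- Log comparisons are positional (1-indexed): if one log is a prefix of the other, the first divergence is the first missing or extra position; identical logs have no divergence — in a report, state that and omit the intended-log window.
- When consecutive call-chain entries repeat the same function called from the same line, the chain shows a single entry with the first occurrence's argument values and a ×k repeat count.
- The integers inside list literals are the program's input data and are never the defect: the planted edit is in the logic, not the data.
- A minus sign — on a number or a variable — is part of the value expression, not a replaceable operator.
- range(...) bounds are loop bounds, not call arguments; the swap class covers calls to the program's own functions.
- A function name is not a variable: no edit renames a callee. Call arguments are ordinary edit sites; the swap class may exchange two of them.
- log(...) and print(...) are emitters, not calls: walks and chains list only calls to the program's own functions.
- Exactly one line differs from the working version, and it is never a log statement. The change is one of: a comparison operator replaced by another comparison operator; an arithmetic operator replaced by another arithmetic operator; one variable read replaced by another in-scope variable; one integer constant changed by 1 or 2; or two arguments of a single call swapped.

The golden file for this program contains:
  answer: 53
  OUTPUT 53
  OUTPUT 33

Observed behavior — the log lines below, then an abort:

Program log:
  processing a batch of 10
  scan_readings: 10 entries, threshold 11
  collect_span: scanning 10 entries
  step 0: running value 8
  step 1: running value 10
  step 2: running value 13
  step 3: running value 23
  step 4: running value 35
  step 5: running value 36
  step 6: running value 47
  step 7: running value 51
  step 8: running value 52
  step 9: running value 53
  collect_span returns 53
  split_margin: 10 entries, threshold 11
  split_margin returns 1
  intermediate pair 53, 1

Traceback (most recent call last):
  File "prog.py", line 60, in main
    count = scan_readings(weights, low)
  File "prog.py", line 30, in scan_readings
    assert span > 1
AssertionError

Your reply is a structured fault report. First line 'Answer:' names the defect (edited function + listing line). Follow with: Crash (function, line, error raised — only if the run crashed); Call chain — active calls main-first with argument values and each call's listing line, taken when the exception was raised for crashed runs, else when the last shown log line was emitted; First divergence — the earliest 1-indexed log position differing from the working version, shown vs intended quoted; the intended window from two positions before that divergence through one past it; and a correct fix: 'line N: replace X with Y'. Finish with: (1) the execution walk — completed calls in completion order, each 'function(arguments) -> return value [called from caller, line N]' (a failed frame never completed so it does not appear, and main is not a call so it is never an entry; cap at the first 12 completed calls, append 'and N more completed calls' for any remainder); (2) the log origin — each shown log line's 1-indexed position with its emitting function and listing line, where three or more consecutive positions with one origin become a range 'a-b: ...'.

Answer: the defect is in scan_readings at line 30.
Key fact: After 17 matching log lines the faulty run goes silent, while the working version continues with 'locate_pivot start: n=10 cutoff=11'.
Crash: scan_readings, line 30, AssertionError.
Call chain: main -> scan_readings([8, 2, 3, 10, 12, 1, 11, 4, 1, 1], 11) (called at line 60).
First divergence: position 18 (shown log ended at 17 lines; the working version continues: 'locate_pivot start: n=10 cutoff=11').
Intended log window:
  16: split_margin returns 1
  17: intermediate pair 53, 1
  18: locate_pivot start: n=10 cutoff=11
  19: mix_signals start: n=10 cutoff=11
Execution walk:
  collect_span([8, 2, 3, 10, 12, 1, 11, 4, 1, 1]) -> 53  [called from scan_readings, line 27]
  split_margin([8, 2, 3, 10, 12, 1, 11, 4, 1, 1], 11) -> 1  [called from scan_readings, line 28]
Origin of each log line:
  1: from main, line 59
  2: from scan_readings, line 26
  3: from collect_span, line 2
  4-13: from collect_span, line 6
  14: from collect_span, line 7
  15: from split_margin, line 11
  16: from split_margin, line 16
  17: from scan_readings, line 29
A correct fix: line 30: replace `1` with `0`.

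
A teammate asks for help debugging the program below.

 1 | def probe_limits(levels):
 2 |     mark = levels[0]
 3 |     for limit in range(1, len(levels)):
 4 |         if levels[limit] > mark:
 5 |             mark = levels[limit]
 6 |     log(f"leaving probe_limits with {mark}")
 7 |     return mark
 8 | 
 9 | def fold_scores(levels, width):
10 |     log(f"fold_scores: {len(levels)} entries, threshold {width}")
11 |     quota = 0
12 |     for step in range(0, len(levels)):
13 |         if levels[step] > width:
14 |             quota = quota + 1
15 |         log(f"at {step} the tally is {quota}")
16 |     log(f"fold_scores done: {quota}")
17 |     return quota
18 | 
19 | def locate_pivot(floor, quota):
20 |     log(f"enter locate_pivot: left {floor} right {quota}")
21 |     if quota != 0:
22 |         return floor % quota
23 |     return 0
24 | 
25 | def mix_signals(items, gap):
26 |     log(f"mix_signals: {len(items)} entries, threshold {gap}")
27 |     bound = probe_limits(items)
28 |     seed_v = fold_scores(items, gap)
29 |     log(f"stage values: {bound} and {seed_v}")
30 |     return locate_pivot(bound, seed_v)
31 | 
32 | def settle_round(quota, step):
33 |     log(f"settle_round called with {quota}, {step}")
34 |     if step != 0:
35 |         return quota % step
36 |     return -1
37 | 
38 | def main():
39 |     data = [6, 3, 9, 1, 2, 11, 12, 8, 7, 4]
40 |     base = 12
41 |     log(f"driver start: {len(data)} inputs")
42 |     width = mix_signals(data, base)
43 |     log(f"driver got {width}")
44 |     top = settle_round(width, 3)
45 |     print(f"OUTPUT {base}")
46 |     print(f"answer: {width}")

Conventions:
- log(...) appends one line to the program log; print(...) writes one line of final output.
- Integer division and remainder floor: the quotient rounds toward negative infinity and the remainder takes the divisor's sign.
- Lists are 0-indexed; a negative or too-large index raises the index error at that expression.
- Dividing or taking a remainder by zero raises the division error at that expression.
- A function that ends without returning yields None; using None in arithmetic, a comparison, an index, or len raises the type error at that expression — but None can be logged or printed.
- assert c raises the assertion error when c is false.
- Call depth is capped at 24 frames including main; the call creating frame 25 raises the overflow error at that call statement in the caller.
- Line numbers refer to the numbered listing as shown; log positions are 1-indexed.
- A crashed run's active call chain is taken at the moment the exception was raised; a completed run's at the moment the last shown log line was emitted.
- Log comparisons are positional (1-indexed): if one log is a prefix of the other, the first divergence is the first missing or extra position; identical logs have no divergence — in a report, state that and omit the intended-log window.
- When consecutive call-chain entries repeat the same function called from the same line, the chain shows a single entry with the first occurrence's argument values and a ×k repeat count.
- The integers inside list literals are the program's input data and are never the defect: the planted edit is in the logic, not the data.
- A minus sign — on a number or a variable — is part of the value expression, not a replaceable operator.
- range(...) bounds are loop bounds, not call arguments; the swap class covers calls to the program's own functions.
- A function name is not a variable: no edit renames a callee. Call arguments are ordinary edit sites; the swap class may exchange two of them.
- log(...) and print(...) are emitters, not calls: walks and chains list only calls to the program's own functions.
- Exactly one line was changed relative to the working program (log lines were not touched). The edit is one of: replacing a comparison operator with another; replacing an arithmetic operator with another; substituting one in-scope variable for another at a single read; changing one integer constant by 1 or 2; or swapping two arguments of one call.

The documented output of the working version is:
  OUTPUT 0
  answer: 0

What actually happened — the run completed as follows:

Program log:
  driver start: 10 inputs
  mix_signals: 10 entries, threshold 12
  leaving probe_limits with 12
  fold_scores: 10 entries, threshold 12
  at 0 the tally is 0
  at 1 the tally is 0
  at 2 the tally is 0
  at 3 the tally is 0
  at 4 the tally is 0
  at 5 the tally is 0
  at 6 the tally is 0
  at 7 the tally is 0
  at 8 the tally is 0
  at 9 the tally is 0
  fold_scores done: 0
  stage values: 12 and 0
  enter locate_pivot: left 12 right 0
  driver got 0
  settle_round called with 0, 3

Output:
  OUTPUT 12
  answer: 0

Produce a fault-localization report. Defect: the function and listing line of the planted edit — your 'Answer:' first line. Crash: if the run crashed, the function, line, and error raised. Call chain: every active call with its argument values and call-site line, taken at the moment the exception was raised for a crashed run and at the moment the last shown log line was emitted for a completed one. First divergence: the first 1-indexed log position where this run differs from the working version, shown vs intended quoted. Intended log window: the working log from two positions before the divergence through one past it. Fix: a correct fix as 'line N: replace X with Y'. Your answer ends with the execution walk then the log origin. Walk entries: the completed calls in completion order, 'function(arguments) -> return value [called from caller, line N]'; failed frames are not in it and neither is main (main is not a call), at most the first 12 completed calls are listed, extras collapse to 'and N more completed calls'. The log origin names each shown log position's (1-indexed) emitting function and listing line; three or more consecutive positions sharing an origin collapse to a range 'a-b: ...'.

Answer: the defect is in main at line 45.
Key observation: The logs agree in full; only the final output differs.
Call chain: main -> settle_round(0, 3) (called at line 44).
First divergence: none — the logs agree in full.
Execution walk:
  probe_limits([6, 3, 9, 1, 2, 11, 12, 8, 7, 4]) -> 12  [called from mix_signals, line 27]
  fold_scores([6, 3, 9, 1, 2, 11, 12, 8, 7, 4], 12) -> 0  [called from mix_signals, line 28]
  locate_pivot(12, 0) -> 0  [called from mix_signals, line 30]
  mix_signals([6, 3, 9, 1, 2, 11, 12, 8, 7, 4], 12) -> 0  [called from main, line 42]
  settle_round(0, 3) -> 0  [called from main, line 44]
Log line origins:
  1 — main, line 41
  2 — mix_signals, line 26
  3 — probe_limits, line 6
  4 — fold_scores, line 10
  5-14 — fold_scores, line 15
  15 — fold_scores, line 16
  16 — mix_signals, line 29
  17 — locate_pivot, line 20
  18 — main, line 43
  19 — settle_round, line 33
A correct fix: line 45: replace `base` with `top`.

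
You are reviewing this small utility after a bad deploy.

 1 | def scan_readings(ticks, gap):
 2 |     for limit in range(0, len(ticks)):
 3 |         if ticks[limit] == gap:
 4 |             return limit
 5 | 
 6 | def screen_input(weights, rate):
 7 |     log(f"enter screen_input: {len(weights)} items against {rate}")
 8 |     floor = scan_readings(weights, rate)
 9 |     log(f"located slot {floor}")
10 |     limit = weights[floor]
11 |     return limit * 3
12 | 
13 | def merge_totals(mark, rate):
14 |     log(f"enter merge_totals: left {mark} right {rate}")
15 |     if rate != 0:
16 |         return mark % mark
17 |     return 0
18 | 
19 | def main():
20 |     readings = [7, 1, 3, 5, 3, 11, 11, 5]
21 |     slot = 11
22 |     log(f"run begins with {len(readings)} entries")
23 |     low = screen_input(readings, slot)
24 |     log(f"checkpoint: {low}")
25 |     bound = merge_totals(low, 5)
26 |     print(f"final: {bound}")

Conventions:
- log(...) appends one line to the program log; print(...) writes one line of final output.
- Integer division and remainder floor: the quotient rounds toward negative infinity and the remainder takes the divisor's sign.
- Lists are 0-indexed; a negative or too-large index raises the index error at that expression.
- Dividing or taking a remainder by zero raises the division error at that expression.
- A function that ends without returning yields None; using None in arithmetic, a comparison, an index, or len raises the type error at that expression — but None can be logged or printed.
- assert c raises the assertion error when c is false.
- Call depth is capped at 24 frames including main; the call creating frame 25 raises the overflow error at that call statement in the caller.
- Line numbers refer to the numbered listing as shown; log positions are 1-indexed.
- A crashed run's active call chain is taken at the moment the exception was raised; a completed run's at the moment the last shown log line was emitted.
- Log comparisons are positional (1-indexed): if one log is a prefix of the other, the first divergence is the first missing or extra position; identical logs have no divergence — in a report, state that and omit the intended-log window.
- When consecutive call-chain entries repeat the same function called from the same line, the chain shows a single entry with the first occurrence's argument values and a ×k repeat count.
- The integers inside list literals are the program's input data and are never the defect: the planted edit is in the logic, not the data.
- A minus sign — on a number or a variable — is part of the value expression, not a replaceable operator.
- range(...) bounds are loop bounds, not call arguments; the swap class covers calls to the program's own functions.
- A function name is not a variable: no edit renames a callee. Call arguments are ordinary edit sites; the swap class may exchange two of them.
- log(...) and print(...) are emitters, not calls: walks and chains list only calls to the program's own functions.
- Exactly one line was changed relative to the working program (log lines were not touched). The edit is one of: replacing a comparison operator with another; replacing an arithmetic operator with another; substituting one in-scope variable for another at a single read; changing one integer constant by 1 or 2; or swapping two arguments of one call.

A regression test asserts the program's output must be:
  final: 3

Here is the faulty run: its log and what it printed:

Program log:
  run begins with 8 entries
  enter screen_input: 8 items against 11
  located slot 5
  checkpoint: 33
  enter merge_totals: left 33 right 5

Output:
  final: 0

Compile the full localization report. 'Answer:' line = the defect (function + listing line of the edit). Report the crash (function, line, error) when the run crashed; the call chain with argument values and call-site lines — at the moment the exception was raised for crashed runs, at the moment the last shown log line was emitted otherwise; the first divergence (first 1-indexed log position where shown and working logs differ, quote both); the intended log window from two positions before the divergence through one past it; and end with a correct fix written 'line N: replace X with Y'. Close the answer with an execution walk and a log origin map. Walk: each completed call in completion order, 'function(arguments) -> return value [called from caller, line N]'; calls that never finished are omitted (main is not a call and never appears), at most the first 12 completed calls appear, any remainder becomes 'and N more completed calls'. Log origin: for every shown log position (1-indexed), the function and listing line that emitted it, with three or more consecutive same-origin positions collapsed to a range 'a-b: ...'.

Answer: the defect is in merge_totals at line 16.
Key fact: The logs agree in full; only the final output differs.
Call chain: main -> merge_totals(33, 5) (called at line 25).
First divergence: there is none — every log position agrees.
Execution walk:
  scan_readings([7, 1, 3, 5, 3, 11, 11, 5], 11) -> 5  [called from screen_input, line 8]
  screen_input([7, 1, 3, 5, 3, 11, 11, 5], 11) -> 33  [called from main, line 23]
  merge_totals(33, 5) -> 0  [called from main, line 25]
Log origin:
  1: logged in main at line 22
  2: logged in screen_input at line 7
  3: logged in screen_input at line 9
  4: logged in main at line 24
  5: logged in merge_totals at line 14
A correct fix: line 16: replace `mark % mark` with `mark % rate`.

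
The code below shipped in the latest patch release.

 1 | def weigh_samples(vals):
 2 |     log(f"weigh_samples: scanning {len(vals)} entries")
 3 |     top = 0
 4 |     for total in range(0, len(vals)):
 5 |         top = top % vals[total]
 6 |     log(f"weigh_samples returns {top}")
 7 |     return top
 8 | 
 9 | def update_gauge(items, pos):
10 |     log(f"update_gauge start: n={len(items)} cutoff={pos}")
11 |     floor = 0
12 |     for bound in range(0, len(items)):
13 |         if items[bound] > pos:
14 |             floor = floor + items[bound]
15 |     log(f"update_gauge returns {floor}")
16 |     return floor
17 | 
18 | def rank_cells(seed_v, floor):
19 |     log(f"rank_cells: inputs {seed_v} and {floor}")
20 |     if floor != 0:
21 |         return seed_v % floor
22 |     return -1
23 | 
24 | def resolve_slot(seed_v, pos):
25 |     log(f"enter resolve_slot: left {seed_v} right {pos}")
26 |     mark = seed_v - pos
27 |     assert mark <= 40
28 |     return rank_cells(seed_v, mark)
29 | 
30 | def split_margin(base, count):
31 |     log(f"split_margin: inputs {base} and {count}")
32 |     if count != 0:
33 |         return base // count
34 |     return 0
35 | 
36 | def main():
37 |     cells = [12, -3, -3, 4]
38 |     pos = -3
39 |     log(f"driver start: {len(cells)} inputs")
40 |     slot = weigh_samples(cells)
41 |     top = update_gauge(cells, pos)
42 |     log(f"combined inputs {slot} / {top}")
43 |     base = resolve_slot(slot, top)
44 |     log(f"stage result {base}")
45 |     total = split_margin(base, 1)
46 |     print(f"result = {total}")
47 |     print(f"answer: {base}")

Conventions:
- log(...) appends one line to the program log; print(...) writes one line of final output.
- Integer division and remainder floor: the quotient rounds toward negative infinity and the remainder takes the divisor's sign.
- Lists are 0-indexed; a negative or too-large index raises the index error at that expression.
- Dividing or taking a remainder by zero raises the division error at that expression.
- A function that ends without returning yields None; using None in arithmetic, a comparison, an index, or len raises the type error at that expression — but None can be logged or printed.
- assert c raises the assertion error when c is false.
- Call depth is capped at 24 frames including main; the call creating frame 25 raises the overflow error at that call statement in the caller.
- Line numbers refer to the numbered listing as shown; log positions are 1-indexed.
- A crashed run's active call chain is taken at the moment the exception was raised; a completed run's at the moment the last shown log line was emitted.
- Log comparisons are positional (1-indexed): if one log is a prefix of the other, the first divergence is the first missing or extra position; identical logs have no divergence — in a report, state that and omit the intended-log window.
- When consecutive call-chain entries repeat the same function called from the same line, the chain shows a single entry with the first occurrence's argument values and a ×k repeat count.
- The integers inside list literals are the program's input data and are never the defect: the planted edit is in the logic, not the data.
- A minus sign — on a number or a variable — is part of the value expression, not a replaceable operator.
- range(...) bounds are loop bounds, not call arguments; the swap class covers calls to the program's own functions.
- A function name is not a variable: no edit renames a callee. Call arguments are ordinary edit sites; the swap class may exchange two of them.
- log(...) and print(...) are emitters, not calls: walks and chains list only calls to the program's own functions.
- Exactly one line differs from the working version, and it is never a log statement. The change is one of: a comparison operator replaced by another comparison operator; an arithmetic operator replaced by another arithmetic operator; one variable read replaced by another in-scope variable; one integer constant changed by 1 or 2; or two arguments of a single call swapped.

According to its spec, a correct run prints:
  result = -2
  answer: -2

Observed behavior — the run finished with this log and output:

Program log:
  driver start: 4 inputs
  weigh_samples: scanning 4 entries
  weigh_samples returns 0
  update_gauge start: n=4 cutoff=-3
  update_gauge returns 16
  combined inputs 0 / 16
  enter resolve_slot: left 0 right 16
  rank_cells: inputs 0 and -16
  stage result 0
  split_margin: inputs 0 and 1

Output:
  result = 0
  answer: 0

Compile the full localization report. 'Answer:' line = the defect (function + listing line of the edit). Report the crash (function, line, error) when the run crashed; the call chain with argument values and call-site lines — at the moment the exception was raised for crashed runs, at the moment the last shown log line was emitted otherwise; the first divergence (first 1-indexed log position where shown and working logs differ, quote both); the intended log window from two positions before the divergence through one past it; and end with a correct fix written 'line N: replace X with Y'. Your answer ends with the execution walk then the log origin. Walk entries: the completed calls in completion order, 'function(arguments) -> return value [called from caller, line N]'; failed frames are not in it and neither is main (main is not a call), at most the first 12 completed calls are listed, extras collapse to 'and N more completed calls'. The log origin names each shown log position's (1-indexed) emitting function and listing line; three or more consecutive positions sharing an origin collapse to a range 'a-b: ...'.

Answer: the defect is in weigh_samples at line 5.
Key observation: Everything matches until log position 3, which reads 'weigh_samples returns 0' in place of 'weigh_samples returns 10'.
Call chain: main -> split_margin(0, 1) (called at line 45).
First divergence: position 3 — shown 'weigh_samples returns 0', intended 'weigh_samples returns 10'.
Intended log window:
  1: driver start: 4 inputs
  2: weigh_samples: scanning 4 entries
  3: weigh_samples returns 10
  4: update_gauge start: n=4 cutoff=-3
Execution walk:
  weigh_samples([12, -3, -3, 4]) -> 0  [called from main, line 40]
  update_gauge([12, -3, -3, 4], -3) -> 16  [called from main, line 41]
  rank_cells(0, -16) -> 0  [called from resolve_slot, line 28]
  resolve_slot(0, 16) -> 0  [called from main, line 43]
  split_margin(0, 1) -> 0  [called from main, line 45]
Log line origins:
  1: from main, line 39
  2: from weigh_samples, line 2
  3: from weigh_samples, line 6
  4: from update_gauge, line 10
  5: from update_gauge, line 15
  6: from main, line 42
  7: from resolve_slot, line 25
  8: from rank_cells, line 19
  9: from main, line 44
  10: from split_margin, line 31
A correct fix: line 5: replace `%` with `+`.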